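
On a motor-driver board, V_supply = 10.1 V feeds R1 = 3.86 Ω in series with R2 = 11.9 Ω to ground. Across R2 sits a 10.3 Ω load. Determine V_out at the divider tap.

V_out ≈ 5.94 V

First combine the lower leg with the load: R2 ‖ R_L = 5.521 Ω.
Now apply the divider: V_out = 10.1 × 0.5885 = 5.944 V.
(Unloaded it would be 7.63 V; the load pulls it down.)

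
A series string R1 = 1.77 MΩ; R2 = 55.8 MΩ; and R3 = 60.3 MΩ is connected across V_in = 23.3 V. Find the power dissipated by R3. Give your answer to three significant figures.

The common current is I = 23.3/117.9 = 0.1977 µA.
P = I²R = 0.03908 × 60.3 = 2.356 µW.

P ≈ 2.36 µW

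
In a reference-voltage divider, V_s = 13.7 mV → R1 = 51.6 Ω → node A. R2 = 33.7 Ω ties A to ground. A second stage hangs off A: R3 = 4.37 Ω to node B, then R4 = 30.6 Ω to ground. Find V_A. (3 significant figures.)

The second stage (R3 + R4 = 34.97 Ω) loads node A in parallel with R2.
Effective lower resistance at A: R2 ‖ 34.97 = 17.16 Ω.
V_A = 13.7 × 17.16/(51.6 + 17.16) = 3.419 mV.

V_A ≈ 3.42 mV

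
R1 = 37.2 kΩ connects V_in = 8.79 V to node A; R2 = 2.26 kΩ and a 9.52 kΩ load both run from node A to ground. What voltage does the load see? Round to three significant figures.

R2 ‖ R_L = (2.26 × 9.52)/(2.26 + 9.52) = 1.826 kΩ.
Then V_out = V_in · R2'/(R1 + R2') = 8.79 × 1.826/39.03 = 0.4114 V.
(Unloaded it would be 0.503 V; the load pulls it down.)

V_out ≈ 0.411 V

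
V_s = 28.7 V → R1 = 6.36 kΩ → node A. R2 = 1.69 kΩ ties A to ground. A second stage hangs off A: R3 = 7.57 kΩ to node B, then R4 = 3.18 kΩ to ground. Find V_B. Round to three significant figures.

The second stage (R3 + R4 = 10.75 kΩ) loads node A in parallel with R2.
R2 ‖ (R3+R4) = 1.460 kΩ.
So V_A = 28.7 × 0.1867 = 5.360 V.
V_B = V_A × 0.2958 = 1.585 V.

V_B ≈ 1.59 V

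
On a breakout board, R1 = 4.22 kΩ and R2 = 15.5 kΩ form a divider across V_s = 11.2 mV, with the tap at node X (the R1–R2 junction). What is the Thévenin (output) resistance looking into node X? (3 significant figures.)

R_th ≈ 3.32 kΩ

Looking into X with the source shorted: R_th = R1·R2/(R1+R2) = 4.220 × 15.5/19.72 = 3.317 kΩ.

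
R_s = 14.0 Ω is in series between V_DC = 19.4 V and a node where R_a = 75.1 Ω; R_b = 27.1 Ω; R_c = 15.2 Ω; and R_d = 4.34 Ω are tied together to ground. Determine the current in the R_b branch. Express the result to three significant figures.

I ≈ 0.122 A

Combine the parallel branches: R_p = (1/75.1 + 1/27.1 + 1/15.2 + 1/4.34)⁻¹ = 2.887 Ω.
V_A = 19.4 × 2.887/16.89 = 3.316 V.
Branch current I = V_A/R_b = 3.316/27.1 = 0.1224 A.
(Check via current divider: I_total = 1.149 A; share G_k/ΣG = 0.1065 → same result.)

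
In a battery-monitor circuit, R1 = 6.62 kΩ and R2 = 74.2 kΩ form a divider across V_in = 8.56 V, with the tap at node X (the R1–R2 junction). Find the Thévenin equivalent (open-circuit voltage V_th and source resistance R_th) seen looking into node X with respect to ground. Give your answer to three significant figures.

V_th ≈ 7.86 V, R_th ≈ 6.08 kΩ

Open-circuit (no load on X): V_th = V_in · R2/(R1 + R2) = 8.56 × 74.2/(6.620 + 74.2) = 7.859 V.
Looking into X with the source shorted: R_th = R1·R2/(R1+R2) = 6.620 × 74.2/80.82 = 6.078 kΩ.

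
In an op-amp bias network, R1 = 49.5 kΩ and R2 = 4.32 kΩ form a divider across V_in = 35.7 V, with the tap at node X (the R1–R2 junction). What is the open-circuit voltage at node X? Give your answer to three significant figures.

V_th is the unloaded tap voltage: V_in · R2/(R1+R2) = 35.7 × 0.08027 = 2.866 V.

V_th ≈ 2.87 V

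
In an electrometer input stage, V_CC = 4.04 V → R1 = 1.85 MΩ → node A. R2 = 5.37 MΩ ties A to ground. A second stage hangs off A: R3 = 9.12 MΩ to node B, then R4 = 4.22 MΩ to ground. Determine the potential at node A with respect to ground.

Node A sees R2 in parallel with the series input of stage 2, R3 + R4 = 13.34 MΩ.
R2 ‖ (R3+R4) = 3.829 MΩ.
V_A = 4.04 × 3.829/(1.85 + 3.829) = 2.724 V.

V_A ≈ 2.72 V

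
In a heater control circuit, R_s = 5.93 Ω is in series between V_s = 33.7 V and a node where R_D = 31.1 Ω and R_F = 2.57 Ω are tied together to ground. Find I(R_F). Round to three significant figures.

Parallel bank: R_p = 1/(1/31.1 + 1/2.57) = 2.374 Ω.
V_A by voltage divider: V_A = 33.7 × 2.374/(5.93 + 2.374) = 9.634 V.
I(R_F) = V_A / R_F = 9.634/2.57 = 3.749 A.
(Equivalently: I_total = 4.058 A, then current-divider fraction G_k/ΣG = 0.9237.)

I ≈ 3.75 A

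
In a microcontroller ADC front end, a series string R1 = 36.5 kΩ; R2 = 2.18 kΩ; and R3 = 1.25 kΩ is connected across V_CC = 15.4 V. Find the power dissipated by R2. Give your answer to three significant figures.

P ≈ 0.324 mW

Series current I = V_CC/ΣR = 15.4/39.93 = 0.3857 mA.
P(R2) = I²·R2 = (0.3857)² × 2.18 = 0.3243 mW.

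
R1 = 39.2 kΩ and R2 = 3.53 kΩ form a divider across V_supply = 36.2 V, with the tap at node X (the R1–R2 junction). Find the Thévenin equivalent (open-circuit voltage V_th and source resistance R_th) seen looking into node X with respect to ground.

V_th ≈ 2.99 V, R_th ≈ 3.24 kΩ

Open-circuit (no load on X): V_th = V_supply · R2/(R1 + R2) = 36.2 × 3.53/(39.20 + 3.53) = 2.991 V.
With V_supply suppressed (replaced by a short), R_th = R1 ‖ R2 = (39.20 × 3.53)/(39.20 + 3.53) = 3.238 kΩ.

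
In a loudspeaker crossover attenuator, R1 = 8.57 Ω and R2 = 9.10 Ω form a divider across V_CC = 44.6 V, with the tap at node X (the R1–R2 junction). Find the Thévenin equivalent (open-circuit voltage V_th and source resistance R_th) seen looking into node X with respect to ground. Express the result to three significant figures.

V_th ≈ 23.0 V, R_th ≈ 4.41 Ω

With X open, the divider is unloaded: V_th = 44.6 × 9.10/17.67 = 22.97 V.
Looking into X with the source shorted: R_th = R1·R2/(R1+R2) = 8.570 × 9.10/17.67 = 4.414 Ω.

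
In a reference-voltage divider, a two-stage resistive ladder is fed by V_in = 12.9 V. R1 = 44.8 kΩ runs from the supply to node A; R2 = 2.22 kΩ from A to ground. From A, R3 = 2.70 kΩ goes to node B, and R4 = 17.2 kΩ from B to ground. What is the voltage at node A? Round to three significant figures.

The second stage (R3 + R4 = 19.90 kΩ) loads node A in parallel with R2.
Effective lower resistance at A: R2 ‖ 19.90 = 1.997 kΩ.
So V_A = 12.9 × 0.04268 = 0.5505 V.

V_A ≈ 0.551 V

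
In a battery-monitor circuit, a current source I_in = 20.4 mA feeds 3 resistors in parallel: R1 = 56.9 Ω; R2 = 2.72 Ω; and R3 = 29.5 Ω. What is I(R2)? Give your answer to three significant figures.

I ≈ 17.9 mA

Total conductance ΣG = 1/56.9 + 1/2.72 + 1/29.5 = 0.4191 (units of 1/Ω).
Current divider: I(R2) = I_in · G_k/ΣG = 20.4 × (0.3676/0.4191) = 20.4 × 0.8772 = 17.89 mA.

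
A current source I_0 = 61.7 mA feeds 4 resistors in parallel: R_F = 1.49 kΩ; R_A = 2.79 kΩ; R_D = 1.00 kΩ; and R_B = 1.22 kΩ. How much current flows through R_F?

I ≈ 14.5 mA

ΣG = 1/1.49 + 1/2.79 + 1/1.00 + 1/1.22 = 2.849.
R_F takes the fraction G_k/ΣG = 0.6711/2.849 = 0.2356, so I = 61.7 × 0.2356 = 14.53 mA.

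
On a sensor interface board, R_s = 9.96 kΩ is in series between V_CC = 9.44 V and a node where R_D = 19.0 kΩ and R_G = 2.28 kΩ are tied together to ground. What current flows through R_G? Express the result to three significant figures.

Parallel bank: R_p = 1/(1/19.0 + 1/2.28) = 2.036 kΩ.
V_A = 9.44 × 2.036/12.00 = 1.602 V.
I(R_G) = V_A / R_G = 1.602/2.28 = 0.7026 mA.

I ≈ 0.703 mA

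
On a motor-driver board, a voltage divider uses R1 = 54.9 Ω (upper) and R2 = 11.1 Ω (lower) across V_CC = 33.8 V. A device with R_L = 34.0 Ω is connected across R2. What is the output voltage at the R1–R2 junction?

First combine the lower leg with the load: R2 ‖ R_L = 8.368 Ω.
Voltage divider with the loaded lower leg: V_out = 33.8 × 8.368/(54.9 + 8.368) = 33.8 × 0.1323 = 4.471 V.

V_out ≈ 4.47 V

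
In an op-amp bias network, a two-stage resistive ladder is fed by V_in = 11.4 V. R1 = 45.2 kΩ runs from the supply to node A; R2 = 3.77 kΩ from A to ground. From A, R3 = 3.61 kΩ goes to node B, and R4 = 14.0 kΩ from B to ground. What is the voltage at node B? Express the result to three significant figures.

The second stage (R3 + R4 = 17.61 kΩ) loads node A in parallel with R2.
Effective lower resistance at A: R2 ‖ 17.61 = 3.105 kΩ.
First divider: V_A = V_in · 3.105/(45.2 + 3.105) = 0.7328 V.
Then the unloaded second divider: V_B = V_A × R4/(R3+R4) = 0.7328 × 0.7950 = 0.5826 V.

V_B ≈ 0.583 V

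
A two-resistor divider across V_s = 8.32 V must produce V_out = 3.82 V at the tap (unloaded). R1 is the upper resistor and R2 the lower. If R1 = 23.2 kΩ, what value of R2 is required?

Required fraction k = V_out/V_s = 0.4591.
Rearranging, R2 = R1·k/(1−k) = 23.2 × 0.8489 = 19.69 kΩ.

R2 ≈ 19.7 kΩ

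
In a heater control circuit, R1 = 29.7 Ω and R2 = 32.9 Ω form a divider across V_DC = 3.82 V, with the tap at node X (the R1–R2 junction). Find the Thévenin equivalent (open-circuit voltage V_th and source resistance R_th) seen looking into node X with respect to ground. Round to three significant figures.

V_th ≈ 2.01 V, R_th ≈ 15.6 Ω

With X open, the divider is unloaded: V_th = 3.82 × 32.9/62.60 = 2.008 V.
Zeroing V_DC shorts the top of R1 to ground, so R_th = R1 ‖ R2 = 15.61 Ω.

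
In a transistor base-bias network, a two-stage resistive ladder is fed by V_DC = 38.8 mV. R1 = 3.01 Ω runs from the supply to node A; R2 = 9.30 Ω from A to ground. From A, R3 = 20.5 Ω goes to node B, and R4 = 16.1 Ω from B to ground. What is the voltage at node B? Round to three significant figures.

Node A sees R2 in parallel with the series input of stage 2, R3 + R4 = 36.60 Ω.
R2 ‖ (R3+R4) = 7.416 Ω.
V_A = 38.8 × 7.416/(3.01 + 7.416) = 27.60 mV.
Stage 2 is unloaded, so V_B = V_A · R4/(R3+R4) = 27.60 × 16.1/36.60 = 12.14 mV.

V_B ≈ 12.1 mV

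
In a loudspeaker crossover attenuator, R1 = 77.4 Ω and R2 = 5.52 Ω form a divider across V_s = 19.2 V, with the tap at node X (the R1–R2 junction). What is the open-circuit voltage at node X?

V_th ≈ 1.28 V

Open-circuit (no load on X): V_th = V_s · R2/(R1 + R2) = 19.2 × 5.52/(77.40 + 5.52) = 1.278 V.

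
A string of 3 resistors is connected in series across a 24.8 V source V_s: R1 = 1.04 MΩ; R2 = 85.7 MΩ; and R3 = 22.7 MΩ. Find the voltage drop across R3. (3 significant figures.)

V ≈ 5.14 V

Series total: ΣR = 1.04 + 85.7 + 22.7 = 109.4 MΩ.
By the voltage-divider rule, V = 24.8 × 22.70/109.4 = 5.144 V.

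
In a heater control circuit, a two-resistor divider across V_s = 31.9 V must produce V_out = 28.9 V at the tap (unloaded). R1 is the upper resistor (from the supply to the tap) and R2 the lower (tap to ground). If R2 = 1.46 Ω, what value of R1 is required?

The divider ratio is R2/(R1+R2) = 28.9/31.9 = 0.9060.
Rearranging, R1 = R2·(1−k)/k = 1.46 × 0.1038 = 0.1516 Ω.

R1 ≈ 0.152 Ω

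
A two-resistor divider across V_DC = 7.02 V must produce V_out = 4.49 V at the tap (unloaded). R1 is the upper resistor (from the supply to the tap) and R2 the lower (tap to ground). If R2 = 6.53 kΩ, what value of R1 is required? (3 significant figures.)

The divider ratio is R2/(R1+R2) = 4.49/7.02 = 0.6396.
So R1 = R2 · (V_DC/V_out − 1) = 6.53 × (7.02/4.49 − 1) = 6.53 × 0.5635 = 3.679 kΩ.

R1 ≈ 3.68 kΩ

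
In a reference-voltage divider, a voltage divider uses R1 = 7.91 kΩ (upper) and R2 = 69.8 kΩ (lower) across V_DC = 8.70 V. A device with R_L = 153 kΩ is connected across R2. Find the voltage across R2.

First combine the lower leg with the load: R2 ‖ R_L = 47.93 kΩ.
Then V_out = V_DC · R2'/(R1 + R2') = 8.70 × 47.93/55.84 = 7.468 V.
(Unloaded it would be 7.81 V; the load pulls it down.)

V_out ≈ 7.47 V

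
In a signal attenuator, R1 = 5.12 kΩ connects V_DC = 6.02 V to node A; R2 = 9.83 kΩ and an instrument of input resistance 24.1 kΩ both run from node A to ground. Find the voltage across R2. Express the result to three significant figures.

The load sits in parallel with R2, giving an effective lower resistance R2' = R2·R_L/(R2+R_L) = 6.982 kΩ.
Voltage divider with the loaded lower leg: V_out = 6.02 × 6.982/(5.12 + 6.982) = 6.02 × 0.5769 = 3.473 V.

V_out ≈ 3.47 V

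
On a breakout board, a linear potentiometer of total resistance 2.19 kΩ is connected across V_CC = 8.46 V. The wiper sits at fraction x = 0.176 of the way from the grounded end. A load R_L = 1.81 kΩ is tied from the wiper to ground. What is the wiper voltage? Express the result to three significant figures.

V_out ≈ 1.27 V

Split the track: R_lower = x·R_p = 0.3854 kΩ, R_upper = (1−x)·R_p = 1.805 kΩ.
R_L loads the lower segment: effective lower R = 0.3178 kΩ.
Loaded-divider output: V_out = 8.46 × 0.1497 = 1.267 V.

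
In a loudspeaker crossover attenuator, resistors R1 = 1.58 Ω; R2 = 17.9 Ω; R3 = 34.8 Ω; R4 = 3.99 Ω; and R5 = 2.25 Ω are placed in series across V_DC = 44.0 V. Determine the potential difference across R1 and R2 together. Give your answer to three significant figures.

V ≈ 14.2 V

Series total: ΣR = 1.58 + 17.9 + 34.8 + 3.99 + 2.25 = 60.52 Ω.
R_{R1..R2} = 1.58 + 17.9 = 19.48 Ω.
By the voltage-divider rule, V = 44.0 × 19.48/60.52 = 14.16 V.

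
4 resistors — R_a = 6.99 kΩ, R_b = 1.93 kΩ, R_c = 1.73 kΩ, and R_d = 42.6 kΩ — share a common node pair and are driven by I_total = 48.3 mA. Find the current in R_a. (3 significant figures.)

I ≈ 5.47 mA

Conductances: ΣG = 1/6.99 + 1/1.93 + 1/1.73 + 1/42.6 = 1.263 (1/kΩ).
By the current-divider rule, I = I_total · G_k/ΣG = 48.3 × 0.1133 = 5.472 mA.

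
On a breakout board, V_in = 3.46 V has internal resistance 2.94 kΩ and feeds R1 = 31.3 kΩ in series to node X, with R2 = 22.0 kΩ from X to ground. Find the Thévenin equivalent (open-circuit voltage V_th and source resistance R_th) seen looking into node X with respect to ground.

V_th ≈ 1.35 V, R_th ≈ 13.4 kΩ

R1' = 2.94 + 31.3 = 34.24 kΩ (source resistance + R1).
Open-circuit (no load on X): V_th = V_in · R2/(R1' + R2) = 3.46 × 22.0/(34.24 + 22.0) = 1.353 V.
Zeroing V_in shorts the top of R1' to ground, so R_th = R1' ‖ R2 = 13.39 kΩ.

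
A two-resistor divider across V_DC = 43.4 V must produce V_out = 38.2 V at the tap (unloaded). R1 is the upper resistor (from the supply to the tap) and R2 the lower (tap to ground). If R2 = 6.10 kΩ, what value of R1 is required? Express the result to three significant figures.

Required fraction k = V_out/V_DC = 0.8802.
So R1 = R2 · (V_DC/V_out − 1) = 6.10 × (43.4/38.2 − 1) = 6.10 × 0.1361 = 0.8304 kΩ.

R1 ≈ 0.830 kΩ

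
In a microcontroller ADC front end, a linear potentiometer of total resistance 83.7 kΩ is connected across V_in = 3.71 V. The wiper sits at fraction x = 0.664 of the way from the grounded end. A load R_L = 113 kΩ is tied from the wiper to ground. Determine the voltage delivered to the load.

The pot divides into 28.12 kΩ above the wiper and 55.58 kΩ below.
(x·R_p) ‖ R_L = 37.25 kΩ.
V_out = 3.71 × 37.25/(28.12 + 37.25) = 2.114 V.

V_out ≈ 2.11 V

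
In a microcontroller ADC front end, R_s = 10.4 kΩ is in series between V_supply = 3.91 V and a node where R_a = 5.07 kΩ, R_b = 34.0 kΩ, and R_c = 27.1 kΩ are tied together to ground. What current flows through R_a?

Combine the parallel branches: R_p = (1/5.07 + 1/34.0 + 1/27.1)⁻¹ = 3.794 kΩ.
V_A = 3.91 × 3.794/14.19 = 1.045 V.
I(R_a) = V_A / R_a = 1.045/5.07 = 0.2062 mA.

I ≈ 0.206 mA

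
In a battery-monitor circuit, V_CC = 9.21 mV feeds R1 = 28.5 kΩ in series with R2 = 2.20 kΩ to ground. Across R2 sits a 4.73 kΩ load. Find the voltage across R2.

V_out ≈ 0.461 mV

First combine the lower leg with the load: R2 ‖ R_L = 1.502 kΩ.
Now apply the divider: V_out = 9.21 × 0.05005 = 0.4610 mV.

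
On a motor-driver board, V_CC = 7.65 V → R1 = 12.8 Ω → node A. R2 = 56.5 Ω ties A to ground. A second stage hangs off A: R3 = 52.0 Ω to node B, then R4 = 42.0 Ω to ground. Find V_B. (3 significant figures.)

The second stage (R3 + R4 = 94.00 Ω) loads node A in parallel with R2.
R2 ‖ (R3+R4) = 35.29 Ω.
So V_A = 7.65 × 0.7338 = 5.614 V.
Stage 2 is unloaded, so V_B = V_A · R4/(R3+R4) = 5.614 × 42.0/94.00 = 2.508 V.

V_B ≈ 2.51 V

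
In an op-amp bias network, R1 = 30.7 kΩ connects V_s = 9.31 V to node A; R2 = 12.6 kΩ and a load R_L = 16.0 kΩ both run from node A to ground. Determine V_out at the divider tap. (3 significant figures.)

R2 ‖ R_L = (12.6 × 16.0)/(12.6 + 16.0) = 7.049 kΩ.
Voltage divider with the loaded lower leg: V_out = 9.31 × 7.049/(30.7 + 7.049) = 9.31 × 0.1867 = 1.738 V.

V_out ≈ 1.74 V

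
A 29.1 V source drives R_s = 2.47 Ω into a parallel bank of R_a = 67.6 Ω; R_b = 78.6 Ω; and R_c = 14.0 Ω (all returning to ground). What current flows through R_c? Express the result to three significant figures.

Equivalent of the parallel group: R_p = 10.11 Ω.
V_A by voltage divider: V_A = 29.1 × 10.11/(2.47 + 10.11) = 23.38 V.
I(R_c) = V_A / R_c = 23.38/14.0 = 1.670 A.

I ≈ 1.67 A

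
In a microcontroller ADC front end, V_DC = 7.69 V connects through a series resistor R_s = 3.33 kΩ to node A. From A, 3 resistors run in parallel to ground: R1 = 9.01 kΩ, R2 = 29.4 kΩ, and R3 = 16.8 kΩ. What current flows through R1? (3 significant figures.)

Parallel bank: R_p = 1/(1/9.01 + 1/29.4 + 1/16.8) = 4.889 kΩ.
V_A by voltage divider: V_A = 7.69 × 4.889/(3.33 + 4.889) = 4.574 V.
Branch current I = V_A/R1 = 4.574/9.01 = 0.5077 mA.
(Check via current divider: I_total = 0.9356 mA; share G_k/ΣG = 0.5427 → same result.)

I ≈ 0.508 mA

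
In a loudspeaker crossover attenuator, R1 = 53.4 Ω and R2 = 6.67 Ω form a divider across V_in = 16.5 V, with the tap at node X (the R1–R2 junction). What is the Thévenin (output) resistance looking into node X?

R_th ≈ 5.93 Ω

Looking into X with the source shorted: R_th = R1·R2/(R1+R2) = 53.40 × 6.67/60.07 = 5.929 Ω.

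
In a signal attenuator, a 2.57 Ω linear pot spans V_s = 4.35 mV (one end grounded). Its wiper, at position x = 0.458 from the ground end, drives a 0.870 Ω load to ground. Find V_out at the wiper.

The pot divides into 1.393 Ω above the wiper and 1.177 Ω below.
(x·R_p) ‖ R_L = 0.5003 Ω.
Loaded-divider output: V_out = 4.35 × 0.2642 = 1.149 mV.
(Unloaded: V_out = x·V_s = 1.99 mV.)

V_out ≈ 1.15 mV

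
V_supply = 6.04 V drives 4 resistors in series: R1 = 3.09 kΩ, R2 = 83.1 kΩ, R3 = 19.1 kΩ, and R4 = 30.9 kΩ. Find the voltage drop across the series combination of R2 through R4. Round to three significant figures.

Total series resistance ΣR = 3.09 + 83.1 + 19.1 + 30.9 = 136.2 kΩ.
R_{R2..R4} = 83.1 + 19.1 + 30.9 = 133.1 kΩ.
Voltage divider: V = V_supply · (133.1 / 136.2) = 6.04 × 0.9773 = 5.903 V.

V ≈ 5.90 V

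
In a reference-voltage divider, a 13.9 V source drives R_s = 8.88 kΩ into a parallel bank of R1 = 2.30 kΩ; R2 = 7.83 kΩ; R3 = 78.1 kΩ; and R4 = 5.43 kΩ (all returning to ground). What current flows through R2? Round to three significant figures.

I ≈ 0.229 mA

Combine the parallel branches: R_p = (1/2.30 + 1/7.83 + 1/78.1 + 1/5.43)⁻¹ = 1.317 kΩ.
V_A by voltage divider: V_A = 13.9 × 1.317/(8.88 + 1.317) = 1.795 V.
I(R2) = V_A / R2 = 1.795/7.83 = 0.2292 mA.
(Equivalently: I_total = 1.363 mA, then current-divider fraction G_k/ΣG = 0.1682.)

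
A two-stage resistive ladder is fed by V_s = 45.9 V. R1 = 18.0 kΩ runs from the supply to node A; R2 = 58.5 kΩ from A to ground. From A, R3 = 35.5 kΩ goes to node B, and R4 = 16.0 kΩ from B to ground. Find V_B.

Node A sees R2 in parallel with the series input of stage 2, R3 + R4 = 51.50 kΩ.
Effective lower resistance at A: R2 ‖ 51.50 = 27.39 kΩ.
V_A = 45.9 × 27.39/(18.0 + 27.39) = 27.70 V.
Stage 2 is unloaded, so V_B = V_A · R4/(R3+R4) = 27.70 × 16.0/51.50 = 8.605 V.

V_B ≈ 8.60 V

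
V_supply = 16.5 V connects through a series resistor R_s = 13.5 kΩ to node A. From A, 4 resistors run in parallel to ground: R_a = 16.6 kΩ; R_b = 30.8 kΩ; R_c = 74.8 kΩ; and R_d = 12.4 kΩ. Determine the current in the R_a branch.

Equivalent of the parallel group: R_p = 5.356 kΩ.
Node voltage V_A = V_supply · R_p/(R_s + R_p) = 16.5 × 0.2840 = 4.686 V.
I(R_a) = V_A / R_a = 4.686/16.6 = 0.2823 mA.

I ≈ 0.282 mA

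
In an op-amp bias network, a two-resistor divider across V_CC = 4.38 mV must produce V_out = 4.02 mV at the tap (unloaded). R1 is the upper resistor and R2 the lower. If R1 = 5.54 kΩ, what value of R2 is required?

Required fraction k = V_out/V_CC = 0.9178.
Rearranging, R2 = R1·k/(1−k) = 5.54 × 11.17 = 61.86 kΩ.

R2 ≈ 61.9 kΩ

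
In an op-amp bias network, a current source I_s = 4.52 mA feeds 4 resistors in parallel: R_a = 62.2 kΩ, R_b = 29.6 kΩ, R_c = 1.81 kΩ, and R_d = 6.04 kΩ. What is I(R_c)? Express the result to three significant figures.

Conductances: ΣG = 1/62.2 + 1/29.6 + 1/1.81 + 1/6.04 = 0.7679 (1/kΩ).
R_c takes the fraction G_k/ΣG = 0.5525/0.7679 = 0.7195, so I = 4.52 × 0.7195 = 3.252 mA.

I ≈ 3.25 mA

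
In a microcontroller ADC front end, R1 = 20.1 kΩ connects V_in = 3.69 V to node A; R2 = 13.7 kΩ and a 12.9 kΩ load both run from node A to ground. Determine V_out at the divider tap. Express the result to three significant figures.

V_out ≈ 0.917 V

The load sits in parallel with R2, giving an effective lower resistance R2' = R2·R_L/(R2+R_L) = 6.644 kΩ.
Then V_out = V_in · R2'/(R1 + R2') = 3.69 × 6.644/26.74 = 0.9167 V.
(Unloaded it would be 1.50 V; the load pulls it down.)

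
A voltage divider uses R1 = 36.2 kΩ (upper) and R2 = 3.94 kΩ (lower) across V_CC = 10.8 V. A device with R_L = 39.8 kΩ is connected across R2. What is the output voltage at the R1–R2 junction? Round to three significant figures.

First combine the lower leg with the load: R2 ‖ R_L = 3.585 kΩ.
Now apply the divider: V_out = 10.8 × 0.09011 = 0.9732 V.
(Unloaded it would be 1.06 V; the load pulls it down.)

V_out ≈ 0.973 V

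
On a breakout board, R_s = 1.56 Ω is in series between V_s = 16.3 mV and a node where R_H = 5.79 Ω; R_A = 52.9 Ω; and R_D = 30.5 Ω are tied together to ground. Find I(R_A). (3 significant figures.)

Combine the parallel branches: R_p = (1/5.79 + 1/52.9 + 1/30.5)⁻¹ = 4.456 Ω.
V_A = 16.3 × 4.456/6.016 = 12.07 mV.
Branch current I = V_A/R_A = 12.07/52.9 = 0.2282 mA.
(Equivalently: I_total = 2.709 mA, then current-divider fraction G_k/ΣG = 0.08424.)

I ≈ 0.228 mA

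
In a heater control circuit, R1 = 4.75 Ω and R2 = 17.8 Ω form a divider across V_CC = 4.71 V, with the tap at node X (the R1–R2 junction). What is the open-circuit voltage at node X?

V_th ≈ 3.72 V

With X open, the divider is unloaded: V_th = 4.71 × 17.8/22.55 = 3.718 V.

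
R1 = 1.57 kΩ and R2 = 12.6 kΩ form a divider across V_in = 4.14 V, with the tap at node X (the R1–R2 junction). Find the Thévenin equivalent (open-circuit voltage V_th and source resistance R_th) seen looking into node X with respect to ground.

With X open, the divider is unloaded: V_th = 4.14 × 12.6/14.17 = 3.681 V.
Looking into X with the source shorted: R_th = R1·R2/(R1+R2) = 1.570 × 12.6/14.17 = 1.396 kΩ.

V_th ≈ 3.68 V, R_th ≈ 1.40 kΩ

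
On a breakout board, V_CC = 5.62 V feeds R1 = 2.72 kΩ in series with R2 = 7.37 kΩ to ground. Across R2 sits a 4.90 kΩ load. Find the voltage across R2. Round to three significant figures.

V_out ≈ 2.92 V

First combine the lower leg with the load: R2 ‖ R_L = 2.943 kΩ.
Voltage divider with the loaded lower leg: V_out = 5.62 × 2.943/(2.72 + 2.943) = 5.62 × 0.5197 = 2.921 V.
(Unloaded it would be 4.10 V; the load pulls it down.)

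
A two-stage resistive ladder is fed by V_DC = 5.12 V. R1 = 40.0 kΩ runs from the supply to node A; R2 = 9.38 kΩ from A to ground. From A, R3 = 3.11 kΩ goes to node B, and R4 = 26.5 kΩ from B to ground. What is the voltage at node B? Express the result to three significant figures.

V_B ≈ 0.693 V

The second stage (R3 + R4 = 29.61 kΩ) loads node A in parallel with R2.
R2 ‖ (R3+R4) = 7.123 kΩ.
First divider: V_A = V_DC · 7.123/(40.0 + 7.123) = 0.7740 V.
Stage 2 is unloaded, so V_B = V_A · R4/(R3+R4) = 0.7740 × 26.5/29.61 = 0.6927 V.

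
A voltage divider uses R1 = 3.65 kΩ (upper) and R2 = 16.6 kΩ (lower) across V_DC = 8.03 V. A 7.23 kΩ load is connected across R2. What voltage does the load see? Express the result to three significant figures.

V_out ≈ 4.66 V

First combine the lower leg with the load: R2 ‖ R_L = 5.036 kΩ.
Then V_out = V_DC · R2'/(R1 + R2') = 8.03 × 5.036/8.686 = 4.656 V.
(Unloaded it would be 6.58 V; the load pulls it down.)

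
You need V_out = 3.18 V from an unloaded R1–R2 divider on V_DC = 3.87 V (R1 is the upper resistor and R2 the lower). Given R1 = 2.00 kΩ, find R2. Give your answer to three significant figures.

V_out/V_DC = R2/(R1+R2) = 0.8217.
R2 = R1 · 0.8217/(1 − 0.8217) = 9.217 kΩ.

R2 ≈ 9.22 kΩ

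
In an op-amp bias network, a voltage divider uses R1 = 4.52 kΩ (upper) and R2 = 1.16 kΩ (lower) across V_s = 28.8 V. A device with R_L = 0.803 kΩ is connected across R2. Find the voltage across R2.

The load sits in parallel with R2, giving an effective lower resistance R2' = R2·R_L/(R2+R_L) = 0.4745 kΩ.
Voltage divider with the loaded lower leg: V_out = 28.8 × 0.4745/(4.52 + 0.4745) = 28.8 × 0.09501 = 2.736 V.

V_out ≈ 2.74 V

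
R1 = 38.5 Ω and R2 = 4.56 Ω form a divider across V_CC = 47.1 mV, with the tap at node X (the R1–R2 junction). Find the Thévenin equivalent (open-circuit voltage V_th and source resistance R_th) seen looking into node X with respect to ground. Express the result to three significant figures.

V_th ≈ 4.99 mV, R_th ≈ 4.08 Ω

Open-circuit (no load on X): V_th = V_CC · R2/(R1 + R2) = 47.1 × 4.56/(38.50 + 4.56) = 4.988 mV.
Zeroing V_CC shorts the top of R1 to ground, so R_th = R1 ‖ R2 = 4.077 Ω.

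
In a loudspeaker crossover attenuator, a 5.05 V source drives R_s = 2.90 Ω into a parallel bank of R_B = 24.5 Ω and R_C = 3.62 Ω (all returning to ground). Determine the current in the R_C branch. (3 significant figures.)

I ≈ 0.727 A

Parallel bank: R_p = 1/(1/24.5 + 1/3.62) = 3.154 Ω.
Node voltage V_A = V_CC · R_p/(R_s + R_p) = 5.05 × 0.5210 = 2.631 V.
Branch current I = V_A/R_C = 2.631/3.62 = 0.7268 A.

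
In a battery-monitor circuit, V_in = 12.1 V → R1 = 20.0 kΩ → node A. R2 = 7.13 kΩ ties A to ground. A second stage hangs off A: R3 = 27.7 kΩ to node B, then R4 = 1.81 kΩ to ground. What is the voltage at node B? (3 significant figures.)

V_B ≈ 0.166 V

Looking into the second stage from A: R3 + R4 = 29.51 kΩ appears in parallel with R2.
Effective lower resistance at A: R2 ‖ 29.51 = 5.743 kΩ.
First divider: V_A = V_in · 5.743/(20.0 + 5.743) = 2.699 V.
Then the unloaded second divider: V_B = V_A × R4/(R3+R4) = 2.699 × 0.06134 = 0.1656 V.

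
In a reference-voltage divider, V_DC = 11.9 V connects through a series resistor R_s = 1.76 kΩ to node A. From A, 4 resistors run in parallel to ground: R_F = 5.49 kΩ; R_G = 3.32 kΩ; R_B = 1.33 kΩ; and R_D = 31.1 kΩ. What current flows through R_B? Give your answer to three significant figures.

Equivalent of the parallel group: R_p = 0.7890 kΩ.
V_A by voltage divider: V_A = 11.9 × 0.7890/(1.76 + 0.7890) = 3.684 V.
I(R_B) = V_A / R_B = 3.684/1.33 = 2.770 mA.

I ≈ 2.77 mA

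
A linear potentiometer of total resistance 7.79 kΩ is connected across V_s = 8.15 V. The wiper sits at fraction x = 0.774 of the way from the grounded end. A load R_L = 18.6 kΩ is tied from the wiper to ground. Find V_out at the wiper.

Split the track: R_lower = x·R_p = 6.029 kΩ, R_upper = (1−x)·R_p = 1.761 kΩ.
Lower segment in parallel with the load: 6.029 ‖ 18.6 = 4.553 kΩ.
Then V_out = V_s · 4.553/(1.761 + 4.553) = 5.878 V.

V_out ≈ 5.88 V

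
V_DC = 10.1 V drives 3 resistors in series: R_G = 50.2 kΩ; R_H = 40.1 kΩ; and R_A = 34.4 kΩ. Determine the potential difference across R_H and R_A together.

Total series resistance ΣR = 50.2 + 40.1 + 34.4 = 124.7 kΩ.
R_{R_H..R_A} = 40.1 + 34.4 = 74.50 kΩ.
V = V_DC · R/ΣR = 10.1 × 0.5974 = 6.034 V.

V ≈ 6.03 V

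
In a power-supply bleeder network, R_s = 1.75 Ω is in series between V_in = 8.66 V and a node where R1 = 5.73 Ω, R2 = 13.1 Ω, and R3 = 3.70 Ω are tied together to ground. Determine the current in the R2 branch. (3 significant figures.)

Equivalent of the parallel group: R_p = 1.919 Ω.
V_A by voltage divider: V_A = 8.66 × 1.919/(1.75 + 1.919) = 4.529 V.
I(R2) = V_A / R2 = 4.529/13.1 = 0.3458 A.
(Check via current divider: I_total = 2.360 A; share G_k/ΣG = 0.1465 → same result.)

I ≈ 0.346 A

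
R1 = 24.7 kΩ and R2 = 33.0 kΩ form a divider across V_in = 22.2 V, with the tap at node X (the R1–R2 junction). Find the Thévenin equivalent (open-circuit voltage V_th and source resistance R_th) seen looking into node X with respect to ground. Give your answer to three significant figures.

With X open, the divider is unloaded: V_th = 22.2 × 33.0/57.70 = 12.70 V.
Zeroing V_in shorts the top of R1 to ground, so R_th = R1 ‖ R2 = 14.13 kΩ.

V_th ≈ 12.7 V, R_th ≈ 14.1 kΩ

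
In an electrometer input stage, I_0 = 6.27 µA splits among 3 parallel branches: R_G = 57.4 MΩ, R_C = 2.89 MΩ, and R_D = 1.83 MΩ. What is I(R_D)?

Conductances: ΣG = 1/57.4 + 1/2.89 + 1/1.83 = 0.9099 (1/MΩ).
R_D takes the fraction G_k/ΣG = 0.5464/0.9099 = 0.6006, so I = 6.27 × 0.6006 = 3.766 µA.

I ≈ 3.77 µA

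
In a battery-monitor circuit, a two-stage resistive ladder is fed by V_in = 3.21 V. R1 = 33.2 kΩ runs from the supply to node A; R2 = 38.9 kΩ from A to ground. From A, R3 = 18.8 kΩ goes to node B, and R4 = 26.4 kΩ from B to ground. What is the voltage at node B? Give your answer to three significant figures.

Looking into the second stage from A: R3 + R4 = 45.20 kΩ appears in parallel with R2.
R2 ‖ (R3+R4) = 20.91 kΩ.
V_A = 3.21 × 20.91/(33.2 + 20.91) = 1.240 V.
Stage 2 is unloaded, so V_B = V_A · R4/(R3+R4) = 1.240 × 26.4/45.20 = 0.7245 V.

V_B ≈ 0.724 V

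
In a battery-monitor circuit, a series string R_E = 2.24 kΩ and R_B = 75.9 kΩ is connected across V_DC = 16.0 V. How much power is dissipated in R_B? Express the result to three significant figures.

P ≈ 3.18 mW

ΣR = 78.14 kΩ → I = 16.0/78.14 = 0.2048 mA.
P = I²R = 0.04193 × 75.9 = 3.182 mW.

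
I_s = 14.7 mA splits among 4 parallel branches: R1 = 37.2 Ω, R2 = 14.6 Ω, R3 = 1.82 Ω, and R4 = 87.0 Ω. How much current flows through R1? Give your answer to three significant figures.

Conductances: ΣG = 1/37.2 + 1/14.6 + 1/1.82 + 1/87.0 = 0.6563 (1/Ω).
Current divider: I(R1) = I_s · G_k/ΣG = 14.7 × (0.02688/0.6563) = 14.7 × 0.04096 = 0.6021 mA.

I ≈ 0.602 mA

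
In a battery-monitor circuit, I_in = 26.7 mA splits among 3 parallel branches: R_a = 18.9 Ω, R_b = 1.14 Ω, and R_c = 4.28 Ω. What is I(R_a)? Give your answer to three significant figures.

I ≈ 1.21 mA

Total conductance ΣG = 1/18.9 + 1/1.14 + 1/4.28 = 1.164 (units of 1/Ω).
R_a takes the fraction G_k/ΣG = 0.05291/1.164 = 0.04547, so I = 26.7 × 0.04547 = 1.214 mA.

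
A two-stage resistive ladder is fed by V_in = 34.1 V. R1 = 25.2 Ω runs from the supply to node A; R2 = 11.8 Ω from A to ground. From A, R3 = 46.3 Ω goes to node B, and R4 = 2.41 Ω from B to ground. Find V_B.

Looking into the second stage from A: R3 + R4 = 48.71 Ω appears in parallel with R2.
Effective lower resistance at A: R2 ‖ 48.71 = 9.499 Ω.
First divider: V_A = V_in · 9.499/(25.2 + 9.499) = 9.335 V.
Then the unloaded second divider: V_B = V_A × R4/(R3+R4) = 9.335 × 0.04948 = 0.4619 V.

V_B ≈ 0.462 V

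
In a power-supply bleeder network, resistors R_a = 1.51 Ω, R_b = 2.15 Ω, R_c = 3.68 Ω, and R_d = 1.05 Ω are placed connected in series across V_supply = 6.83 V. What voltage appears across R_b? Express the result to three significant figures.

ΣR = 1.51 + 2.15 + 3.68 + 1.05 = 8.390 Ω.
V = V_supply · R/ΣR = 6.83 × 0.2563 = 1.750 V.

V ≈ 1.75 V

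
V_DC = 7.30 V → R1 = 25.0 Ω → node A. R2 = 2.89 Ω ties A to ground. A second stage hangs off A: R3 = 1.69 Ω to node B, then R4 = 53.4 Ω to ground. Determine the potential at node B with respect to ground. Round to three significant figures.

V_B ≈ 0.700 V

Node A sees R2 in parallel with the series input of stage 2, R3 + R4 = 55.09 Ω.
R2 ‖ (R3+R4) = 2.746 Ω.
First divider: V_A = V_DC · 2.746/(25.0 + 2.746) = 0.7225 V.
V_B = V_A × 0.9693 = 0.7003 V.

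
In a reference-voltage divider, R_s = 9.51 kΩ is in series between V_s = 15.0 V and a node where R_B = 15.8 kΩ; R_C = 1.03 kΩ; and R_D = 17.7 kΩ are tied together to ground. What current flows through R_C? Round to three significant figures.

Equivalent of the parallel group: R_p = 0.9169 kΩ.
V_A = 15.0 × 0.9169/10.43 = 1.319 V.
Branch current I = V_A/R_C = 1.319/1.03 = 1.281 mA.

I ≈ 1.28 mA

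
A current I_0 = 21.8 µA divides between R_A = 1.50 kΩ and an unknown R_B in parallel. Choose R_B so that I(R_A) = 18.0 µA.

In a two-way split, I_A/I_0 = R_B/(R_A + R_B).
18.0/21.8 = R_B/(R_A + R_B) → R_B = R_A · (0.8257)/(1 − 0.8257) = 1.50 × 4.737 = 7.105 kΩ.

R_B ≈ 7.11 kΩ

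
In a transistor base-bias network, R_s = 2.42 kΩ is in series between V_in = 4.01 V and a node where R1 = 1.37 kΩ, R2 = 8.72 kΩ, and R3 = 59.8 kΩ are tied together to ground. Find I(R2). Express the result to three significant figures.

Combine the parallel branches: R_p = (1/1.37 + 1/8.72 + 1/59.8)⁻¹ = 1.161 kΩ.
Node voltage V_A = V_in · R_p/(R_s + R_p) = 4.01 × 0.3242 = 1.300 V.
I(R2) = V_A / R2 = 1.300/8.72 = 0.1491 mA.
(Check via current divider: I_total = 1.120 mA; share G_k/ΣG = 0.1331 → same result.)

I ≈ 0.149 mA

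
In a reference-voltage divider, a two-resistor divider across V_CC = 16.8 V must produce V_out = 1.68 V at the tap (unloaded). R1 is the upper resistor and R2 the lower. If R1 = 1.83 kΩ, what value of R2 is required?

R2 ≈ 0.203 kΩ

The divider ratio is R2/(R1+R2) = 1.68/16.8 = 0.1000.
So R2 = R1 · V_out/(V_CC − V_out) = 1.83 × 1.68/(16.8 − 1.68) = 1.83 × 0.1111 = 0.2033 kΩ.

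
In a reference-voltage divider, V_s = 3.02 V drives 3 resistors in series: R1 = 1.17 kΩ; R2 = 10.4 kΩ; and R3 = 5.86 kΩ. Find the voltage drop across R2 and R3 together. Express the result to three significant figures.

V ≈ 2.82 V

Series total: ΣR = 1.17 + 10.4 + 5.86 = 17.43 kΩ.
R_{R2..R3} = 10.4 + 5.86 = 16.26 kΩ.
V = V_s · R/ΣR = 3.02 × 0.9329 = 2.817 V.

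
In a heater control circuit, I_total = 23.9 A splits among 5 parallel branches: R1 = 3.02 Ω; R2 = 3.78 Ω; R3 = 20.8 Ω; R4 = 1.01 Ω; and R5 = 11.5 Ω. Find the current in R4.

Conductances: ΣG = 1/3.02 + 1/3.78 + 1/20.8 + 1/1.01 + 1/11.5 = 1.721 (1/Ω).
R4 takes the fraction G_k/ΣG = 0.9901/1.721 = 0.5754, so I = 23.9 × 0.5754 = 13.75 A.

I ≈ 13.8 A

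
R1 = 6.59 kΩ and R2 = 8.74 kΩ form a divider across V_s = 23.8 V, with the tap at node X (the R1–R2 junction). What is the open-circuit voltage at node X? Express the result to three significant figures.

V_th ≈ 13.6 V

Open-circuit (no load on X): V_th = V_s · R2/(R1 + R2) = 23.8 × 8.74/(6.590 + 8.74) = 13.57 V.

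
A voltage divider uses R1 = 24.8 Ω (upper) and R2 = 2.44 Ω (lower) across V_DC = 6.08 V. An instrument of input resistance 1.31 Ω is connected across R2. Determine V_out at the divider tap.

V_out ≈ 0.202 V

First combine the lower leg with the load: R2 ‖ R_L = 0.8524 Ω.
Then V_out = V_DC · R2'/(R1 + R2') = 6.08 × 0.8524/25.65 = 0.2020 V.
(Unloaded it would be 0.545 V; the load pulls it down.)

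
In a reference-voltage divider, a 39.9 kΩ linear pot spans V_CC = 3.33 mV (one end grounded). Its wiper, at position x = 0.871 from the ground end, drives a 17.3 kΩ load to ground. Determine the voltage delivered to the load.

V_out ≈ 2.30 mV

The pot divides into 5.147 kΩ above the wiper and 34.75 kΩ below.
(x·R_p) ‖ R_L = 11.55 kΩ.
V_out = 3.33 × 11.55/(5.147 + 11.55) = 2.304 mV.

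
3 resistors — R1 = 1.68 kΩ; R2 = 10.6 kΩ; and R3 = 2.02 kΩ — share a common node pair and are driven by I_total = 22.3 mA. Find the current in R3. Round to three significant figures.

I ≈ 9.32 mA

Total conductance ΣG = 1/1.68 + 1/10.6 + 1/2.02 = 1.185 (units of 1/kΩ).
R3 takes the fraction G_k/ΣG = 0.4950/1.185 = 0.4179, so I = 22.3 × 0.4179 = 9.319 mA.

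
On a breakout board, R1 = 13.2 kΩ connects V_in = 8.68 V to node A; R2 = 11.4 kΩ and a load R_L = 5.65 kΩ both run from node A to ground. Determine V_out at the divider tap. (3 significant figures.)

First combine the lower leg with the load: R2 ‖ R_L = 3.778 kΩ.
Voltage divider with the loaded lower leg: V_out = 8.68 × 3.778/(13.2 + 3.778) = 8.68 × 0.2225 = 1.931 V.

V_out ≈ 1.93 V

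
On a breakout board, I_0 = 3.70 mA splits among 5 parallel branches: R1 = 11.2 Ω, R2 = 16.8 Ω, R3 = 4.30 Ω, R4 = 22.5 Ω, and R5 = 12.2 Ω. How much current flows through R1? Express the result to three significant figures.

I ≈ 0.651 mA

ΣG = 1/11.2 + 1/16.8 + 1/4.30 + 1/22.5 + 1/12.2 = 0.5078.
R1 takes the fraction G_k/ΣG = 0.08929/0.5078 = 0.1758, so I = 3.70 × 0.1758 = 0.6506 mA.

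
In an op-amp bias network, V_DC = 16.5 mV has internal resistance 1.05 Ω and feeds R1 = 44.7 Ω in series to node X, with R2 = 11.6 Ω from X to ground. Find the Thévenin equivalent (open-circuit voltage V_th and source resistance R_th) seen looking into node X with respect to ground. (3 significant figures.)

R1' = 1.05 + 44.7 = 45.75 Ω (source resistance + R1).
With X open, the divider is unloaded: V_th = 16.5 × 11.6/57.35 = 3.337 mV.
Looking into X with the source shorted: R_th = R1'·R2/(R1'+R2) = 45.75 × 11.6/57.35 = 9.254 Ω.

V_th ≈ 3.34 mV, R_th ≈ 9.25 Ω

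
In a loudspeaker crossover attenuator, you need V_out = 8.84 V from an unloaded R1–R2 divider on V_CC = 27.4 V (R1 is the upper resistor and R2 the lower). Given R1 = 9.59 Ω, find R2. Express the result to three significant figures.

R2 ≈ 4.57 Ω

Required fraction k = V_out/V_CC = 0.3226.
R2 = R1 · 0.3226/(1 − 0.3226) = 4.568 Ω.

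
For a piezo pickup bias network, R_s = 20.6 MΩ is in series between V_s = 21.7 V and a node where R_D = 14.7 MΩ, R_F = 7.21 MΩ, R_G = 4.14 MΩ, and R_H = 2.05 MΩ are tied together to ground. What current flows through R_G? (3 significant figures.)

I ≈ 0.258 µA

Parallel bank: R_p = 1/(1/14.7 + 1/7.21 + 1/4.14 + 1/2.05) = 1.068 MΩ.
V_A by voltage divider: V_A = 21.7 × 1.068/(20.6 + 1.068) = 1.070 V.
I(R_G) = V_A / R_G = 1.070/4.14 = 0.2584 µA.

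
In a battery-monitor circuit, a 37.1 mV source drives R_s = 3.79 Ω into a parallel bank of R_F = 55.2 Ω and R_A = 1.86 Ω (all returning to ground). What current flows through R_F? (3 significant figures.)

I ≈ 0.216 mA

Equivalent of the parallel group: R_p = 1.799 Ω.
V_A by voltage divider: V_A = 37.1 × 1.799/(3.79 + 1.799) = 11.94 mV.
Branch current I = V_A/R_F = 11.94/55.2 = 0.2164 mA.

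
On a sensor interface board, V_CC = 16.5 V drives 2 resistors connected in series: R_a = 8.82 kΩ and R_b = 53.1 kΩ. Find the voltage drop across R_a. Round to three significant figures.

Total series resistance ΣR = 8.82 + 53.1 = 61.92 kΩ.
By the voltage-divider rule, V = 16.5 × 8.820/61.92 = 2.350 V.

V ≈ 2.35 V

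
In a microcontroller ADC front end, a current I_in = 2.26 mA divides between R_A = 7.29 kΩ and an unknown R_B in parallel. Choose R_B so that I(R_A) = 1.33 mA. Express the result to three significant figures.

The fraction through R_A equals R_B/(R_A+R_B).
With f = 0.5885, R_B = R_A · f/(1−f) = 7.29 × 1.430 = 10.43 kΩ.

R_B ≈ 10.4 kΩ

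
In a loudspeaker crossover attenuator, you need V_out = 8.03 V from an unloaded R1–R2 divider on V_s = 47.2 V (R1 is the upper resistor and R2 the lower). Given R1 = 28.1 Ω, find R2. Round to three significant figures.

The divider ratio is R2/(R1+R2) = 8.03/47.2 = 0.1701.
So R2 = R1 · V_out/(V_s − V_out) = 28.1 × 8.03/(47.2 − 8.03) = 28.1 × 0.2050 = 5.761 Ω.

R2 ≈ 5.76 Ω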